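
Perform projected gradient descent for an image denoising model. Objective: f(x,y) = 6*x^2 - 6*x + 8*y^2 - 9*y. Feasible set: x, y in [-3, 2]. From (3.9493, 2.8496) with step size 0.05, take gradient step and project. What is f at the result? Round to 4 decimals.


Step 1: Compute gradient at (3.9493, 2.8496).
grad_x = 2*6*3.9493 - 6 = 41.3916
grad_y = 2*8*2.8496 - 9 = 36.5936
Step 2: Gradient step.
x_raw = 3.9493 - 0.05*41.3916 = 1.8797
y_raw = 2.8496 - 0.05*36.5936 = 1.0199
Step 3: Project onto [-3, 2].
x_proj = clip(1.8797) = 1.8797
y_proj = clip(1.0199) = 1.0199
Step 4: Evaluate f.
f(1.8797, 1.0199) = 9.0644


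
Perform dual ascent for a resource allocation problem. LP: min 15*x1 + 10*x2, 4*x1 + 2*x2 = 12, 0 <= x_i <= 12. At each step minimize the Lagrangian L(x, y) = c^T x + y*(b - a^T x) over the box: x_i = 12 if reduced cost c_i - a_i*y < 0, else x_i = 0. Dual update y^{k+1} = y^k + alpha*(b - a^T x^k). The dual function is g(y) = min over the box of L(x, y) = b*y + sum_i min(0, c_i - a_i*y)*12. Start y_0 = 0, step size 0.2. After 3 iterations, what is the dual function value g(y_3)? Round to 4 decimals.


Dual ascent for LP: min 15*x1 + 10*x2, 4*x1 + 2*x2 = 12, 0 <= x_i <= 12
Step 1: y^k = 0.0, reduced costs: (15.0, 10.0)
  x^k = (0.0, 0.0), subgradient = b - a^T x = 12.0
  y^{k+1} = 0.0 + 0.2*12.0 = 2.4
Step 2: y^k = 2.4, reduced costs: (5.4, 5.2)
  x^k = (0.0, 0.0), subgradient = b - a^T x = 12.0
  y^{k+1} = 2.4 + 0.2*12.0 = 4.8
Step 3: y^k = 4.8, reduced costs: (-4.2, 0.4)
  x^k = (12.0, 0.0), subgradient = b - a^T x = -36.0
  y^{k+1} = 4.8 + 0.2*-36.0 = -2.4
Dual objective at y_3 = -2.4: reduced costs (24.6, 14.8), box minimizer x = (0.0, 0.0)
g(y_3) = b*y + (c1 - a1*y)*x1 + (c2 - a2*y)*x2 = 12*(-2.4) + 24.6*0.0 + 14.8*0.0 = -28.8 + 0.0 + 0.0 = -28.8


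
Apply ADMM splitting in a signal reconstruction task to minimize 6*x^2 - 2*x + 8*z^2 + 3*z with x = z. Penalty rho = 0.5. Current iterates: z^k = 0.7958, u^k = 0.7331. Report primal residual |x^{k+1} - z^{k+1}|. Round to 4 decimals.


ADMM iteration with rho = 0.5, z^k = 0.7958, u^k = 0.7331
Step 1: x-update.
Minimize 6*x^2 - 2*x + (0.5/2)*(x - 0.7958 + 0.7331)^2
FOC: (2*6 + 0.5)*x = 2 + 0.5*(0.7958 - 0.7331)
x^{k+1} = 0.1625
Step 2: z-update.
Minimize 8*z^2 + 3*z + (0.5/2)*(0.1625 - z + 0.7331)^2
FOC: (2*8 + 0.5)*z = -3 + 0.5*(0.1625 + 0.7331)
z^{k+1} = -0.1547
Step 3: u-update.
u^{k+1} = 0.7331 + 0.1625 + 0.1547 = 1.0503
Step 4: Primal residual = |0.1625 + 0.1547| = 0.3172


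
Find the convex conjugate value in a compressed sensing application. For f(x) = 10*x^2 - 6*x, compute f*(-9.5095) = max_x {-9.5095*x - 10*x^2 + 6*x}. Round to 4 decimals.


f*(y) = sup_x {y*x - a*x^2 - b*x} = sup_x {(y-b)*x - a*x^2}
FOC: (y - b) - 2a*x = 0 => x* = (y - b)/(2a)
x* = (-9.5095 + 6)/(2*10) = -0.1755
f*(-9.5095) = (y-b)^2/(4a) = (-9.5095 + 6)^2/(4*10)
= 12.3166/40 = 0.3079


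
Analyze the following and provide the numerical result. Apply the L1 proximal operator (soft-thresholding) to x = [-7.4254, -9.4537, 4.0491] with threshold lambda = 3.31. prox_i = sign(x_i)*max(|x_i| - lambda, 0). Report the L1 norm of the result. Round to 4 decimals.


Soft-thresholding with lambda = 3.31:
prox(-7.4254) = sign(-7.4254)*max(|-7.4254| - 3.31, 0) = -4.1154
prox(-9.4537) = sign(-9.4537)*max(|-9.4537| - 3.31, 0) = -6.1437
prox(4.0491) = sign(4.0491)*max(|4.0491| - 3.31, 0) = 0.7391
prox(x) = [-4.1154, -6.1437, 0.7391]
||prox(x)||_1 = 4.1154 + 6.1437 + 0.7391 = 10.9982


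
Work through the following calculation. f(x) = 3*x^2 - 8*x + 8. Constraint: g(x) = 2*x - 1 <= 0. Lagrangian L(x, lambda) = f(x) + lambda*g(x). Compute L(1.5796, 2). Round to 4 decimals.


Step 1: Evaluate f(x).
f(1.5796) = 3*1.5796^2 - 8*1.5796 + 8 = 2.8486
Step 2: Evaluate g(x).
g(1.5796) = 2*1.5796 - 1 = 2.1592
Step 3: Compute Lagrangian.
L = 2.8486 + 2*2.1592 = 7.167


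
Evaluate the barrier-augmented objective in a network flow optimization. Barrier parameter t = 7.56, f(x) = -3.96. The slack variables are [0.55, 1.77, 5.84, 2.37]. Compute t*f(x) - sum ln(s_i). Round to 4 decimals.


Step 1: Compute log-barrier.
ln values: [-0.5978, 0.571, 1.7647, 0.8629]
phi = -(-0.5978 + 0.571 + 1.7647 + 0.8629) = -2.6008
Step 2: Compute augmented objective.
t*f(x) = 7.56*-3.96 = -29.9376
Total = -29.9376 - 2.6008 = -32.5384


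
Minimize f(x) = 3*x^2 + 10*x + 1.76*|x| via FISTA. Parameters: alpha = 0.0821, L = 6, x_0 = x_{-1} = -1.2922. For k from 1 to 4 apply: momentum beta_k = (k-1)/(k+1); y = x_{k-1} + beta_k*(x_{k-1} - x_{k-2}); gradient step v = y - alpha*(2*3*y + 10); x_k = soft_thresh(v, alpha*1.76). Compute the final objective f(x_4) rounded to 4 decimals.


FISTA on f(x) = 3*x^2 + 10*x + 1.76*|x|
L = 6, alpha = 0.0821
Iteration 1: beta = 0.0, y = -1.2922 + 0.0*(-1.2922 + 1.2922) = -1.2922
  grad(y) = 2.2468, v = y - alpha*grad = -1.4767
  prox(v) = soft_thresh(-1.4767, 0.1445) = -1.3322
Iteration 2: beta = 0.3333, y = -1.3322 + 0.3333*(-1.3322 + 1.2922) = -1.3455
  grad(y) = 1.9271, v = y - alpha*grad = -1.5037
  prox(v) = soft_thresh(-1.5037, 0.1445) = -1.3592
Iteration 3: beta = 0.5, y = -1.3592 + 0.5*(-1.3592 + 1.3322) = -1.3727
  grad(y) = 1.7637, v = y - alpha*grad = -1.5175
  prox(v) = soft_thresh(-1.5175, 0.1445) = -1.373
Iteration 4: beta = 0.6, y = -1.373 + 0.6*(-1.373 + 1.3592) = -1.3813
  grad(y) = 1.7121, v = y - alpha*grad = -1.5219
  prox(v) = soft_thresh(-1.5219, 0.1445) = -1.3774
f(x_4) = 3*(-1.3774)^2 + 10*(-1.3774) + 1.76*|-1.3774| = -5.6581


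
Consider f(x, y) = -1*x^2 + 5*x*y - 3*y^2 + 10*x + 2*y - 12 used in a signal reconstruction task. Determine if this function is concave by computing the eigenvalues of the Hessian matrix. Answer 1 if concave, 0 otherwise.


The Hessian of f(x,y) = -1*x^2 + 5*x*y - 3*y^2 + 10*x + 2*y - 12 is:
H = [[-2, 5], [5, -6]]
Trace = -2 - 6 = -8
Determinant = -2*-6 - (5)^2 = -13
Discriminant = (-8)^2 - 4*-13 = 116.0
Eigenvalues: lambda_1 = -9.3852, lambda_2 = 1.3852
The function is not concave.

0


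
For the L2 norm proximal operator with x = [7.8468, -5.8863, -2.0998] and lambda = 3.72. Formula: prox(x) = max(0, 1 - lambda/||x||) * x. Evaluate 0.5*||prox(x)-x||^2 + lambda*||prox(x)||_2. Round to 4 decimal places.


Step 1: Compute ||x||.
||x|| = 10.0314
Step 2: Compute scaling factor.
scale = max(0, 1 - 3.72/10.0314) = 0.6292
Step 3: prox(x) = [4.9369, -3.7035, -1.3211]
||prox(x)|| = 6.3114
Step 4: Proximal objective.
0.5*||prox-x||^2 = 6.9192
lambda*||prox|| = 23.4784
Total = 30.3978


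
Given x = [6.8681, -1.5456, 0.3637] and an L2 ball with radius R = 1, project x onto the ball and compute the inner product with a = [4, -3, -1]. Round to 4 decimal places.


Step 1: Compute ||x|| (intermediates to 6 decimals).
||x|| = sqrt(6.8681^2 + (-1.5456)^2 + 0.3637^2) = 7.049252
Step 2: Project.
Since ||x|| > R, scale = R/||x|| = 1/7.049252 = 0.141859, proj(x) = scale * x
proj(x) = [0.974302, -0.219257, 0.051594]
Step 3: Dot product.
a^T * proj(x) = 4*0.974302 - 3*(-0.219257) - 1*0.051594 = 4.5034


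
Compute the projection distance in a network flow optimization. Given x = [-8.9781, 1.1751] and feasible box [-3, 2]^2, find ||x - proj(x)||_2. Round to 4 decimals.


Project each component onto [-3, 2].
clip(-8.9781) = -3.0, clip(1.1751) = 1.1751
Projection = [-3.0, 1.1751]
Squared diffs: [35.7377, 0.0]
Distance = sqrt(35.7377) = 5.9781


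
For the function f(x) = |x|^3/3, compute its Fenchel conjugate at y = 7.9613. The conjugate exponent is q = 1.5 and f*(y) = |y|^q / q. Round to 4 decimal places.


The conjugate exponent q satisfies 1/p + 1/q = 1.
p = 3, so q = 3/(3 - 1) = 1.5
|y|^q = 7.9613^1.5 = 22.4634
f*(7.9613) = 22.4634 / 1.5 = 14.9756


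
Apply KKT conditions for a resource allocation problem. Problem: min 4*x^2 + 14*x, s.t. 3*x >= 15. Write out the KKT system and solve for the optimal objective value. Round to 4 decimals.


Step 1: Try lambda = 0 (constraint inactive).
x_unc = -14/(2*4) = -1.75
Check: 3*-1.75 = -5.25 < 15 -- violated!
Step 2: Constraint must be active: 3*x = 15
x* = 15/3 = 5.0
lambda = (2*4*5.0 + 14)/3 = 18.0
Step 3: Compute optimal value.
f(x*) = 4*5.0^2 + 14*5.0 = 170.0


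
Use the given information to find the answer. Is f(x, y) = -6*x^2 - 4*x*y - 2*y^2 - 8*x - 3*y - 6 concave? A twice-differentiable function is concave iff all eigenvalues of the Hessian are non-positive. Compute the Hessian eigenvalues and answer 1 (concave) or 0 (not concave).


The Hessian of f(x,y) = -6*x^2 - 4*x*y - 2*y^2 - 8*x - 3*y - 6 is:
H = [[-12, -4], [-4, -4]]
Trace = -12 - 4 = -16
Determinant = -12*-4 - (-4)^2 = 32
Discriminant = (-16)^2 - 4*32 = 128.0
Eigenvalues: lambda_1 = -13.6569, lambda_2 = -2.3431
The function is concave.

1


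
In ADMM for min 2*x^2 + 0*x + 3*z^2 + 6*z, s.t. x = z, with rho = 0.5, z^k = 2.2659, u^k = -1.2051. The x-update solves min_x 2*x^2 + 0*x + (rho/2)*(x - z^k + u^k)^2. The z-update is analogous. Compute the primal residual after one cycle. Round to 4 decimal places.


ADMM iteration with rho = 0.5, z^k = 2.2659, u^k = -1.2051
Step 1: x-update.
Minimize 2*x^2 + 0*x + (0.5/2)*(x - 2.2659 - 1.2051)^2
FOC: (2*2 + 0.5)*x = 0 + 0.5*(2.2659 + 1.2051)
x^{k+1} = 0.3857
Step 2: z-update.
Minimize 3*z^2 + 6*z + (0.5/2)*(0.3857 - z - 1.2051)^2
FOC: (2*3 + 0.5)*z = -6 + 0.5*(0.3857 - 1.2051)
z^{k+1} = -0.9861
Step 3: u-update.
u^{k+1} = -1.2051 + 0.3857 + 0.9861 = 0.1667
Step 4: Primal residual = |0.3857 + 0.9861| = 1.3718


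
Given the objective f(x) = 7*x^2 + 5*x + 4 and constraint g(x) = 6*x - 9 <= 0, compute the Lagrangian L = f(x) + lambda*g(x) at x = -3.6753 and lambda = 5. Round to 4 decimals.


Step 1: Evaluate f(x).
f(-3.6753) = 7*(-3.6753)^2 + 5*(-3.6753) + 4 = 80.1783
Step 2: Evaluate g(x).
g(-3.6753) = 6*-3.6753 - 9 = -31.0518
Step 3: Compute Lagrangian.
L = 80.1783 + 5*-31.0518 = -75.0807


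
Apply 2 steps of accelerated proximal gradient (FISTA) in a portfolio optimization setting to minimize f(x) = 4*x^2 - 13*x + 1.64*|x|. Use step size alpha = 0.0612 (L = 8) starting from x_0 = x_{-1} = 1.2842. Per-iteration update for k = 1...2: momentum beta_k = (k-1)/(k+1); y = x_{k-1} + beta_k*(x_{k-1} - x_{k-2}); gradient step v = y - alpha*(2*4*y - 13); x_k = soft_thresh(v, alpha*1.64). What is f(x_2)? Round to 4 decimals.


FISTA on f(x) = 4*x^2 - 13*x + 1.64*|x|
L = 8, alpha = 0.0612
Iteration 1: beta = 0.0, y = 1.2842 + 0.0*(1.2842 - 1.2842) = 1.2842
  grad(y) = -2.7264, v = y - alpha*grad = 1.4511
  prox(v) = soft_thresh(1.4511, 0.1004) = 1.3507
Iteration 2: beta = 0.3333, y = 1.3507 + 0.3333*(1.3507 - 1.2842) = 1.3729
  grad(y) = -2.0172, v = y - alpha*grad = 1.4963
  prox(v) = soft_thresh(1.4963, 0.1004) = 1.3959
f(x_2) = 4*1.3959^2 - 13*1.3959 + 1.64*|1.3959| = -8.0633


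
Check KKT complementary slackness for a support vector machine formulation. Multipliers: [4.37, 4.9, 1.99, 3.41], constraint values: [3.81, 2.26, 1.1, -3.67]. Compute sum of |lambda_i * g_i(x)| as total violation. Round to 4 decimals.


KKT complementary slackness check:
lambda_1 * g_1 = 4.37 * 3.81 = 16.6497
lambda_2 * g_2 = 4.9 * 2.26 = 11.074
lambda_3 * g_3 = 1.99 * 1.1 = 2.189
lambda_4 * g_4 = 3.41 * -3.67 = -12.5147
Total violation = 16.6497 + 11.074 + 2.189 + 12.5147 = 42.4274


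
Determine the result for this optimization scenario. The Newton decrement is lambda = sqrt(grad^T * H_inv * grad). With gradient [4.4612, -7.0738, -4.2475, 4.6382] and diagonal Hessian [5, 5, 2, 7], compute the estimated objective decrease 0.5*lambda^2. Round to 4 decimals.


Step 1: H is diagonal, so H^(-1) * g = [0.8922, -1.4148, -2.1238, 0.6626].
Step 2: g^T H^(-1) g = sum_i g_i^2 / H_ii
  = (4.4612)^2/5 + (-7.0738)^2/5 + (-4.2475)^2/2 + (4.6382)^2/7
  = 3.9805 + 10.0077 + 9.0206 + 3.0733 = 26.0821
Step 3: Objective decrease = 0.5 * g^T H^(-1) g = 13.041


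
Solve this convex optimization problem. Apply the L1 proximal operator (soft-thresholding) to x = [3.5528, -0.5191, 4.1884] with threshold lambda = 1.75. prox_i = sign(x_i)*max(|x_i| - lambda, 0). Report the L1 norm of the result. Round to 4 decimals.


Soft-thresholding with lambda = 1.75:
prox(3.5528) = sign(3.5528)*max(|3.5528| - 1.75, 0) = 1.8028
prox(-0.5191) = sign(-0.5191)*max(|-0.5191| - 1.75, 0) = 0.0
prox(4.1884) = sign(4.1884)*max(|4.1884| - 1.75, 0) = 2.4384
prox(x) = [1.8028, 0.0, 2.4384]
||prox(x)||_1 = 1.8028 + 0.0 + 2.4384 = 4.2412


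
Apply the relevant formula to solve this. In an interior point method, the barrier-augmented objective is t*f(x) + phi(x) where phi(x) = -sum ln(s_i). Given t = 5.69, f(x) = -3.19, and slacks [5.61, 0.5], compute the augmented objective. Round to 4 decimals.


Step 1: Compute log-barrier.
ln values: [1.7246, -0.6931]
phi = -(1.7246 - 0.6931) = -1.0314
Step 2: Compute augmented objective.
t*f(x) = 5.69*-3.19 = -18.1511
Total = -18.1511 - 1.0314 = -19.1825


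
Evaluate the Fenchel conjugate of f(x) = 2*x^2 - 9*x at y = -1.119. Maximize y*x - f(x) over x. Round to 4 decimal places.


f*(y) = sup_x {y*x - a*x^2 - b*x} = sup_x {(y-b)*x - a*x^2}
FOC: (y - b) - 2a*x = 0 => x* = (y - b)/(2a)
x* = (-1.119 + 9)/(2*2) = 1.9703
f*(-1.119) = (y-b)^2/(4a) = (-1.119 + 9)^2/(4*2)
= 62.1102/8 = 7.7638


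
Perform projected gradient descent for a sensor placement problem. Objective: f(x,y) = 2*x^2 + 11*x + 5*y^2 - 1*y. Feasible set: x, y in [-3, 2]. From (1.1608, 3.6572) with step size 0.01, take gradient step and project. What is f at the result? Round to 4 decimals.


Step 1: Compute gradient at (1.1608, 3.6572).
grad_x = 2*2*1.1608 + 11 = 15.6432
grad_y = 2*5*3.6572 - 1 = 35.572
Step 2: Gradient step.
x_raw = 1.1608 - 0.01*15.6432 = 1.0044
y_raw = 3.6572 - 0.01*35.572 = 3.3015
Step 3: Project onto [-3, 2].
x_proj = clip(1.0044) = 1.0044
y_proj = clip(3.3015) = 2.0
Step 4: Evaluate f.
f(1.0044, 2.0) = 31.0656


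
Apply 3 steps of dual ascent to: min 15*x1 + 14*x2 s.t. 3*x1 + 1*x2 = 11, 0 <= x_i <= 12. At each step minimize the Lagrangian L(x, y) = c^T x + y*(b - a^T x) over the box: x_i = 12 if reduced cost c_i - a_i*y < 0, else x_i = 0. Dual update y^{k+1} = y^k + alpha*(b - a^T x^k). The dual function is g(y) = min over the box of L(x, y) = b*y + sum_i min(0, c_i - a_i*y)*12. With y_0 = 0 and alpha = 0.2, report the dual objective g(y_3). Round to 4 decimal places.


Dual ascent for LP: min 15*x1 + 14*x2, 3*x1 + 1*x2 = 11, 0 <= x_i <= 12
Step 1: y^k = 0.0, reduced costs: (15.0, 14.0)
  x^k = (0.0, 0.0), subgradient = b - a^T x = 11.0
  y^{k+1} = 0.0 + 0.2*11.0 = 2.2
Step 2: y^k = 2.2, reduced costs: (8.4, 11.8)
  x^k = (0.0, 0.0), subgradient = b - a^T x = 11.0
  y^{k+1} = 2.2 + 0.2*11.0 = 4.4
Step 3: y^k = 4.4, reduced costs: (1.8, 9.6)
  x^k = (0.0, 0.0), subgradient = b - a^T x = 11.0
  y^{k+1} = 4.4 + 0.2*11.0 = 6.6
Dual objective at y_3 = 6.6: reduced costs (-4.8, 7.4), box minimizer x = (12.0, 0.0)
g(y_3) = b*y + (c1 - a1*y)*x1 + (c2 - a2*y)*x2 = 11*6.6 + (-4.8)*12.0 + 7.4*0.0 = 72.6 - 57.6 + 0.0 = 15.0


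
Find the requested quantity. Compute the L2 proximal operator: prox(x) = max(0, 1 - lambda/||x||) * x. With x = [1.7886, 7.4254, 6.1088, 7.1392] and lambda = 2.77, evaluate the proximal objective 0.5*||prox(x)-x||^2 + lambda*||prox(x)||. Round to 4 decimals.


Step 1: Compute ||x||.
||x|| = 12.1087
Step 2: Compute scaling factor.
scale = max(0, 1 - 2.77/12.1087) = 0.7712
Step 3: prox(x) = [1.3794, 5.7268, 4.7113, 5.506]
||prox(x)|| = 9.3387
Step 4: Proximal objective.
0.5*||prox-x||^2 = 3.8365
lambda*||prox|| = 25.8682
Total = 29.7047


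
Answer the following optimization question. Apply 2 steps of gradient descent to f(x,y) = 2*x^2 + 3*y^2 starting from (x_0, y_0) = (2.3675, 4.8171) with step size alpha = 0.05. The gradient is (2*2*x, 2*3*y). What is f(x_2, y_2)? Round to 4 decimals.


Gradient descent on f(x,y) = 2*x^2 + 3*y^2.
Starting point: (2.3675, 4.8171), alpha = 0.05
Step 1: grad_x = 2*2*2.3675 = 9.47, grad_y = 2*3*4.8171 = 28.9026
  x_1 = 2.3675 - 0.05*9.47 = 1.894
  y_1 = 4.8171 - 0.05*28.9026 = 3.372
Step 2: grad_x = 2*2*1.894 = 7.576, grad_y = 2*3*3.372 = 20.2318
  x_2 = 1.894 - 0.05*7.576 = 1.5152
  y_2 = 3.372 - 0.05*20.2318 = 2.3604
f(1.5152, 2.3604) = 2*1.5152^2 + 3*2.3604^2 = 21.3058


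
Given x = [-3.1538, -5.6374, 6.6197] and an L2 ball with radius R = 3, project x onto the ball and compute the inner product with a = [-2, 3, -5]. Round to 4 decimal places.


Step 1: Compute ||x|| (intermediates to 6 decimals).
||x|| = sqrt((-3.1538)^2 + (-5.6374)^2 + 6.6197^2) = 9.249171
Step 2: Project.
Since ||x|| > R, scale = R/||x|| = 3/9.249171 = 0.324353, proj(x) = scale * x
proj(x) = [-1.022944, -1.828508, 2.14712]
Step 3: Dot product.
a^T * proj(x) = -2*(-1.022944) + 3*(-1.828508) - 5*2.14712 = -14.1752


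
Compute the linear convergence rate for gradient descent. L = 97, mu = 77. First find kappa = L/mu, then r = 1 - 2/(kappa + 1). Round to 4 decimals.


Step 1: Compute the condition number.
kappa = L/mu = 97/77 = 1.2597
Step 2: Compute the convergence rate.
r = 1 - 2/(kappa + 1) = 1 - 2*mu/(L + mu) = (L - mu)/(L + mu) = 20/174 = 0.1149


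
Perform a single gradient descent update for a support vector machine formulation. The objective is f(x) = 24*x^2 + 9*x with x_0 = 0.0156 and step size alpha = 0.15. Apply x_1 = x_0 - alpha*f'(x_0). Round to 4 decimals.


We compute the gradient at x_0 and apply the update.
f'(x) = 48*x + 9
f'(0.0156) = 48*0.0156 + 9 = 9.7488
x_1 = 0.0156 - 0.15*9.7488 = -1.4467


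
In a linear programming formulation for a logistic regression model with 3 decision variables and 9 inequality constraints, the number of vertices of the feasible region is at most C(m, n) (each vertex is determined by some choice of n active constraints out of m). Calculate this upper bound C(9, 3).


Each vertex corresponds to some choice of n active constraints out of m, so the number of vertices is at most C(m, n) = m! / (n!(m-n)!).
m = 9, n = 3
Numerator: 9 * 8 * 7
Denominator: 3! = 6
C(9, 3) = 84


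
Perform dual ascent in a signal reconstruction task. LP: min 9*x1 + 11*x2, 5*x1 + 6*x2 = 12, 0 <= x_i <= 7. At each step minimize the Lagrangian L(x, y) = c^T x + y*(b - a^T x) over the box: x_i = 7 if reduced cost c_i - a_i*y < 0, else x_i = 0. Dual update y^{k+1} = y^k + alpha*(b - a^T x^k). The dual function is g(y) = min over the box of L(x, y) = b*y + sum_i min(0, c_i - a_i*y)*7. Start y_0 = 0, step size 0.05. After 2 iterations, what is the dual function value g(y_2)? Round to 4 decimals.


Dual ascent for LP: min 9*x1 + 11*x2, 5*x1 + 6*x2 = 12, 0 <= x_i <= 7
Step 1: y^k = 0.0, reduced costs: (9.0, 11.0)
  x^k = (0.0, 0.0), subgradient = b - a^T x = 12.0
  y^{k+1} = 0.0 + 0.05*12.0 = 0.6
Step 2: y^k = 0.6, reduced costs: (6.0, 7.4)
  x^k = (0.0, 0.0), subgradient = b - a^T x = 12.0
  y^{k+1} = 0.6 + 0.05*12.0 = 1.2
Dual objective at y_2 = 1.2: reduced costs (3.0, 3.8), box minimizer x = (0.0, 0.0)
g(y_2) = b*y + (c1 - a1*y)*x1 + (c2 - a2*y)*x2 = 12*1.2 + 3.0*0.0 + 3.8*0.0 = 14.4 + 0.0 + 0.0 = 14.4


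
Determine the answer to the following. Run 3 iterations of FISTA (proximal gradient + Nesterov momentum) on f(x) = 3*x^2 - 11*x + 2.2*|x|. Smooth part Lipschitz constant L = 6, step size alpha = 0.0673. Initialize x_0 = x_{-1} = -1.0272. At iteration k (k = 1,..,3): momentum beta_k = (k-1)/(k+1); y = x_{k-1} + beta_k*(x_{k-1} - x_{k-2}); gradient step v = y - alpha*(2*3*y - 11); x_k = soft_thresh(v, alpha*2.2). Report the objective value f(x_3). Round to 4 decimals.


FISTA on f(x) = 3*x^2 - 11*x + 2.2*|x|
L = 6, alpha = 0.0673
Iteration 1: beta = 0.0, y = -1.0272 + 0.0*(-1.0272 + 1.0272) = -1.0272
  grad(y) = -17.1632, v = y - alpha*grad = 0.1279
  prox(v) = soft_thresh(0.1279, 0.1481) = 0.0
Iteration 2: beta = 0.3333, y = 0.0 + 0.3333*(0.0 + 1.0272) = 0.3424
  grad(y) = -8.9456, v = y - alpha*grad = 0.9444
  prox(v) = soft_thresh(0.9444, 0.1481) = 0.7964
Iteration 3: beta = 0.5, y = 0.7964 + 0.5*(0.7964 - 0.0) = 1.1946
  grad(y) = -3.8326, v = y - alpha*grad = 1.4525
  prox(v) = soft_thresh(1.4525, 0.1481) = 1.3044
f(x_3) = 3*1.3044^2 - 11*1.3044 + 2.2*|1.3044| = -6.3744


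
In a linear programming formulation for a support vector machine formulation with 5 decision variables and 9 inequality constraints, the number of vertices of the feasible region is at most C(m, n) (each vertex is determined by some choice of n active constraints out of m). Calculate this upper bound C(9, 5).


Each vertex corresponds to some choice of n active constraints out of m, so the number of vertices is at most C(m, n) = m! / (n!(m-n)!).
m = 9, n = 5
Numerator: 9 * 8 * 7 * 6 * 5
Denominator: 5! = 120
C(9, 5) = 126


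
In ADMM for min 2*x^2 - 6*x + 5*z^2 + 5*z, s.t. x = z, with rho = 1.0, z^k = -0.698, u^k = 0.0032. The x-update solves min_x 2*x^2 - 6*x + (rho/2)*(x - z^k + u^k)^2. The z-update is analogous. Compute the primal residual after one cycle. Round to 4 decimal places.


ADMM iteration with rho = 1.0, z^k = -0.698, u^k = 0.0032
Step 1: x-update.
Minimize 2*x^2 - 6*x + (1.0/2)*(x + 0.698 + 0.0032)^2
FOC: (2*2 + 1.0)*x = 6 + 1.0*(-0.698 - 0.0032)
x^{k+1} = 1.0598
Step 2: z-update.
Minimize 5*z^2 + 5*z + (1.0/2)*(1.0598 - z + 0.0032)^2
FOC: (2*5 + 1.0)*z = -5 + 1.0*(1.0598 + 0.0032)
z^{k+1} = -0.3579
Step 3: u-update.
u^{k+1} = 0.0032 + 1.0598 + 0.3579 = 1.4209
Step 4: Primal residual = |1.0598 + 0.3579| = 1.4177


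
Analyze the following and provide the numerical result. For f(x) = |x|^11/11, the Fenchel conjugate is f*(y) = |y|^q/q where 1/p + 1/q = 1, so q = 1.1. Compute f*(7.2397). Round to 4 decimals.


The conjugate exponent q satisfies 1/p + 1/q = 1.
p = 11, so q = 11/(11 - 1) = 1.1
|y|^q = 7.2397^1.1 = 8.8246
f*(7.2397) = 8.8246 / 1.1 = 8.0223


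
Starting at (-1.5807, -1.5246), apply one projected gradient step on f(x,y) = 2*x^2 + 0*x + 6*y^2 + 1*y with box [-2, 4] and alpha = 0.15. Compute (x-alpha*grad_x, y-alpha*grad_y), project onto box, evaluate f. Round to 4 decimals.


Step 1: Compute gradient at (-1.5807, -1.5246).
grad_x = 2*2*-1.5807 + 0 = -6.3228
grad_y = 2*6*-1.5246 + 1 = -17.2952
Step 2: Gradient step.
x_raw = -1.5807 - 0.15*-6.3228 = -0.6323
y_raw = -1.5246 - 0.15*-17.2952 = 1.0697
Step 3: Project onto [-2, 4].
x_proj = clip(-0.6323) = -0.6323
y_proj = clip(1.0697) = 1.0697
Step 4: Evaluate f.
f(-0.6323, 1.0697) = 8.7345


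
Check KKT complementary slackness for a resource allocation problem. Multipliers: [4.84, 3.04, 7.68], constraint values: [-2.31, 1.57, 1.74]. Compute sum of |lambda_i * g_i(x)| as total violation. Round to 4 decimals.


KKT complementary slackness check:
lambda_1 * g_1 = 4.84 * -2.31 = -11.1804
lambda_2 * g_2 = 3.04 * 1.57 = 4.7728
lambda_3 * g_3 = 7.68 * 1.74 = 13.3632
Total violation = 11.1804 + 4.7728 + 13.3632 = 29.3164


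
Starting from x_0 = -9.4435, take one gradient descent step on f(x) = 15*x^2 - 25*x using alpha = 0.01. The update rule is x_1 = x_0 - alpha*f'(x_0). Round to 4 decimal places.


We compute the gradient at x_0 and apply the update.
f'(x) = 30*x - 25
f'(-9.4435) = 30*-9.4435 - 25 = -308.305
x_1 = -9.4435 - 0.01*-308.305 = -6.3605


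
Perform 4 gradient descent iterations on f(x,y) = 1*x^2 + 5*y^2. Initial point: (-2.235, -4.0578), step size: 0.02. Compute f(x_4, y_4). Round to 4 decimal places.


Gradient descent on f(x,y) = 1*x^2 + 5*y^2.
Starting point: (-2.235, -4.0578), alpha = 0.02
Step 1: grad_x = 2*1*-2.235 = -4.47, grad_y = 2*5*-4.0578 = -40.578
  x_1 = -2.235 - 0.02*-4.47 = -2.1456
  y_1 = -4.0578 - 0.02*-40.578 = -3.2462
Step 2: grad_x = 2*1*-2.1456 = -4.2912, grad_y = 2*5*-3.2462 = -32.4624
  x_2 = -2.1456 - 0.02*-4.2912 = -2.0598
  y_2 = -3.2462 - 0.02*-32.4624 = -2.597
Step 3: grad_x = 2*1*-2.0598 = -4.1196, grad_y = 2*5*-2.597 = -25.9699
  x_3 = -2.0598 - 0.02*-4.1196 = -1.9774
  y_3 = -2.597 - 0.02*-25.9699 = -2.0776
Step 4: grad_x = 2*1*-1.9774 = -3.9548, grad_y = 2*5*-2.0776 = -20.7759
  x_4 = -1.9774 - 0.02*-3.9548 = -1.8983
  y_4 = -2.0776 - 0.02*-20.7759 = -1.6621
f(-1.8983, -1.6621) = 1*(-1.8983)^2 + 5*(-1.6621)^2 = 17.416


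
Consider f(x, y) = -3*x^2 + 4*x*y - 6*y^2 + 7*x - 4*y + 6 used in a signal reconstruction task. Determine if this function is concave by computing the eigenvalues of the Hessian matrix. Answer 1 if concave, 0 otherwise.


The Hessian of f(x,y) = -3*x^2 + 4*x*y - 6*y^2 + 7*x - 4*y + 6 is:
H = [[-6, 4], [4, -12]]
Trace = -6 - 12 = -18
Determinant = -6*-12 - (4)^2 = 56
Discriminant = (-18)^2 - 4*56 = 100.0
Eigenvalues: lambda_1 = -14.0, lambda_2 = -4.0
The function is concave.

1


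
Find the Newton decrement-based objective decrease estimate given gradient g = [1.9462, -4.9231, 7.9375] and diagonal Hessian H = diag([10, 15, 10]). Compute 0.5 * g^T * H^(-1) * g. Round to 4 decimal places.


Step 1: H is diagonal, so H^(-1) * g = [0.1946, -0.3282, 0.7938].
Step 2: g^T H^(-1) g = sum_i g_i^2 / H_ii
  = (1.9462)^2/10 + (-4.9231)^2/15 + (7.9375)^2/10
  = 0.3788 + 1.6158 + 6.3004 = 8.295
Step 3: Objective decrease = 0.5 * g^T H^(-1) g = 4.1475


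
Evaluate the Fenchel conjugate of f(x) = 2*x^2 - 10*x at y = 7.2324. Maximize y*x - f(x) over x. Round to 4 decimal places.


f*(y) = sup_x {y*x - a*x^2 - b*x} = sup_x {(y-b)*x - a*x^2}
FOC: (y - b) - 2a*x = 0 => x* = (y - b)/(2a)
x* = (7.2324 + 10)/(2*2) = 4.3081
f*(7.2324) = (y-b)^2/(4a) = (7.2324 + 10)^2/(4*2)
= 296.9556/8 = 37.1195


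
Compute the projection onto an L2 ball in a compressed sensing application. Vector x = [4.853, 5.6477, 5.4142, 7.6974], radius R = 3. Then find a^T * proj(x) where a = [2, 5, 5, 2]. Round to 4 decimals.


Step 1: Compute ||x|| (intermediates to 6 decimals).
||x|| = sqrt(4.853^2 + 5.6477^2 + 5.4142^2 + 7.6974^2) = 12.000486
Step 2: Project.
Since ||x|| > R, scale = R/||x|| = 3/12.000486 = 0.24999, proj(x) = scale * x
proj(x) = [1.213201, 1.411869, 1.353496, 1.924273]
Step 3: Dot product.
a^T * proj(x) = 2*1.213201 + 5*1.411869 + 5*1.353496 + 2*1.924273 = 20.1018


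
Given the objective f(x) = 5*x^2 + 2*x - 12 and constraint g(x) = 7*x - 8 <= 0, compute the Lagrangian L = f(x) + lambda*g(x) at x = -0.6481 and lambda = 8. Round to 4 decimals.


Step 1: Evaluate f(x).
f(-0.6481) = 5*(-0.6481)^2 + 2*(-0.6481) - 12 = -11.196
Step 2: Evaluate g(x).
g(-0.6481) = 7*-0.6481 - 8 = -12.5367
Step 3: Compute Lagrangian.
L = -11.196 + 8*-12.5367 = -111.4896


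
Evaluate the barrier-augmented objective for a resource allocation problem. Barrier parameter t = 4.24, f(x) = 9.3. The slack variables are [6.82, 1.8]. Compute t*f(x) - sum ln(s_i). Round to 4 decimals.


Step 1: Compute log-barrier.
ln values: [1.9199, 0.5878]
phi = -(1.9199 + 0.5878) = -2.5076
Step 2: Compute augmented objective.
t*f(x) = 4.24*9.3 = 39.432
Total = 39.432 - 2.5076 = 36.9244


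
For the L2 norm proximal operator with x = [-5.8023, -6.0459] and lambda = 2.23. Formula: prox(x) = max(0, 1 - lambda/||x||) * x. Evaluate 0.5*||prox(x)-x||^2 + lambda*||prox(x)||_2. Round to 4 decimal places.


Step 1: Compute ||x||.
||x|| = 8.3797
Step 2: Compute scaling factor.
scale = max(0, 1 - 2.23/8.3797) = 0.7339
Step 3: prox(x) = [-4.2582, -4.437]
||prox(x)|| = 6.1497
Step 4: Proximal objective.
0.5*||prox-x||^2 = 2.4865
lambda*||prox|| = 13.7138
Total = 16.2003


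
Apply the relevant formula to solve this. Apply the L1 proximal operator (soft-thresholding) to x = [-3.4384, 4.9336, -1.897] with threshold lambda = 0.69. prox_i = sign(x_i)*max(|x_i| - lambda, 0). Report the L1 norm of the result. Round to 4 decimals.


Soft-thresholding with lambda = 0.69:
prox(-3.4384) = sign(-3.4384)*max(|-3.4384| - 0.69, 0) = -2.7484
prox(4.9336) = sign(4.9336)*max(|4.9336| - 0.69, 0) = 4.2436
prox(-1.897) = sign(-1.897)*max(|-1.897| - 0.69, 0) = -1.207
prox(x) = [-2.7484, 4.2436, -1.207]
||prox(x)||_1 = 2.7484 + 4.2436 + 1.207 = 8.199


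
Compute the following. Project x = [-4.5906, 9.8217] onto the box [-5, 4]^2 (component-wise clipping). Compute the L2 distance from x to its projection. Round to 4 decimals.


Project each component onto [-5, 4].
clip(-4.5906) = -4.5906, clip(9.8217) = 4.0
Projection = [-4.5906, 4.0]
Squared diffs: [0.0, 33.8922]
Distance = sqrt(33.8922) = 5.8217


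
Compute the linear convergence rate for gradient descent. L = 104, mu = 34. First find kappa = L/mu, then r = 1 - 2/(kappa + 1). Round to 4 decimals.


Step 1: Compute the condition number.
kappa = L/mu = 104/34 = 3.0588
Step 2: Compute the convergence rate.
r = 1 - 2/(kappa + 1) = 1 - 2*mu/(L + mu) = (L - mu)/(L + mu) = 70/138 = 0.5072


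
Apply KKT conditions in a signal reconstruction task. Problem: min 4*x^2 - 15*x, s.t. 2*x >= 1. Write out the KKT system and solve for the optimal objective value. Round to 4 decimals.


Step 1: Try lambda = 0 (constraint inactive).
Stationarity: 2*4*x - 15 = 0
x* = 15/(2*4) = 1.875
Check constraint: 2*1.875 = 3.75 >= 1 -- satisfied.
Step 2: Compute optimal value.
f(x*) = 4*1.875^2 - 15*1.875 = -14.0625


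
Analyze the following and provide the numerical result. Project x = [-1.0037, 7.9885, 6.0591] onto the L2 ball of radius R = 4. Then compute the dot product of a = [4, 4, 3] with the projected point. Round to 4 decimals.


Step 1: Compute ||x|| (intermediates to 6 decimals).
||x|| = sqrt((-1.0037)^2 + 7.9885^2 + 6.0591^2) = 10.076519
Step 2: Project.
Since ||x|| > R, scale = R/||x|| = 4/10.076519 = 0.396962, proj(x) = scale * x
proj(x) = [-0.398431, 3.171131, 2.405232]
Step 3: Dot product.
a^T * proj(x) = 4*(-0.398431) + 4*3.171131 + 3*2.405232 = 18.3065


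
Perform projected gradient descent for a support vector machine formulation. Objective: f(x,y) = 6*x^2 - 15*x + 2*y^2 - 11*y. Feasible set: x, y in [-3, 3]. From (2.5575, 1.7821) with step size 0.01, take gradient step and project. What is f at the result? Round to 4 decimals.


Step 1: Compute gradient at (2.5575, 1.7821).
grad_x = 2*6*2.5575 - 15 = 15.69
grad_y = 2*2*1.7821 - 11 = -3.8716
Step 2: Gradient step.
x_raw = 2.5575 - 0.01*15.69 = 2.4006
y_raw = 1.7821 - 0.01*-3.8716 = 1.8208
Step 3: Project onto [-3, 3].
x_proj = clip(2.4006) = 2.4006
y_proj = clip(1.8208) = 1.8208
Step 4: Evaluate f.
f(2.4006, 1.8208) = -14.83


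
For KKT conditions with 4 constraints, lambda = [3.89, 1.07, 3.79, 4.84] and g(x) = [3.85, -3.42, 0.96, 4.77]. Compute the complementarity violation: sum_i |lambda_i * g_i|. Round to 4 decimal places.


KKT complementary slackness check:
lambda_1 * g_1 = 3.89 * 3.85 = 14.9765
lambda_2 * g_2 = 1.07 * -3.42 = -3.6594
lambda_3 * g_3 = 3.79 * 0.96 = 3.6384
lambda_4 * g_4 = 4.84 * 4.77 = 23.0868
Total violation = 14.9765 + 3.6594 + 3.6384 + 23.0868 = 45.3611


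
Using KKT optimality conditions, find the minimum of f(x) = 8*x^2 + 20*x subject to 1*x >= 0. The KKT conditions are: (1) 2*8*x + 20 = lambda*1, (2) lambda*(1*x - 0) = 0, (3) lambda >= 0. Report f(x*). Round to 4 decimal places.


Step 1: Try lambda = 0 (constraint inactive).
x_unc = -20/(2*8) = -1.25
Check: 1*-1.25 = -1.25 < 0 -- violated!
Step 2: Constraint must be active: 1*x = 0
x* = 0/1 = 0.0
lambda = (2*8*0.0 + 20)/1 = 20.0
Step 3: Compute optimal value.
f(x*) = 8*0.0^2 + 20*0.0 = 0.0


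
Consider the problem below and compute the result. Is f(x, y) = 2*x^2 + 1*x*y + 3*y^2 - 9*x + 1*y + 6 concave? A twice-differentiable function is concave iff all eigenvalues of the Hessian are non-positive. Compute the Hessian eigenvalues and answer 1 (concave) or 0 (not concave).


The Hessian of f(x,y) = 2*x^2 + 1*x*y + 3*y^2 - 9*x + 1*y + 6 is:
H = [[4, 1], [1, 6]]
Trace = 4 + 6 = 10
Determinant = 4*6 - (1)^2 = 23
Discriminant = (10)^2 - 4*23 = 8.0
Eigenvalues: lambda_1 = 3.5858, lambda_2 = 6.4142
The function is not concave.

0


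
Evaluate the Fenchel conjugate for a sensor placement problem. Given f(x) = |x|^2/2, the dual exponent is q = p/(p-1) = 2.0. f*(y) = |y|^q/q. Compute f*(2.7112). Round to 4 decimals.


The conjugate exponent q satisfies 1/p + 1/q = 1.
p = 2, so q = 2/(2 - 1) = 2.0
|y|^q = 2.7112^2.0 = 7.3506
f*(2.7112) = 7.3506 / 2.0 = 3.6753


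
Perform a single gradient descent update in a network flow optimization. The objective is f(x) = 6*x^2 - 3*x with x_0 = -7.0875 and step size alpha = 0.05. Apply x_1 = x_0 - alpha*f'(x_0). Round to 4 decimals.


We compute the gradient at x_0 and apply the update.
f'(x) = 12*x - 3
f'(-7.0875) = 12*-7.0875 - 3 = -88.05
x_1 = -7.0875 - 0.05*-88.05 = -2.685


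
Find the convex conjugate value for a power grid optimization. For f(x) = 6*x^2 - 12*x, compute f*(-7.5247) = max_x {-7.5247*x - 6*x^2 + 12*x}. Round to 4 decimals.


f*(y) = sup_x {y*x - a*x^2 - b*x} = sup_x {(y-b)*x - a*x^2}
FOC: (y - b) - 2a*x = 0 => x* = (y - b)/(2a)
x* = (-7.5247 + 12)/(2*6) = 0.3729
f*(-7.5247) = (y-b)^2/(4a) = (-7.5247 + 12)^2/(4*6)
= 20.0283/24 = 0.8345


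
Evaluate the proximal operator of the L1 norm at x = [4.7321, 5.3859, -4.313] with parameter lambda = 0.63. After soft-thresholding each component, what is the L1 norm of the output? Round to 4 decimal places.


Soft-thresholding with lambda = 0.63:
prox(4.7321) = sign(4.7321)*max(|4.7321| - 0.63, 0) = 4.1021
prox(5.3859) = sign(5.3859)*max(|5.3859| - 0.63, 0) = 4.7559
prox(-4.313) = sign(-4.313)*max(|-4.313| - 0.63, 0) = -3.683
prox(x) = [4.1021, 4.7559, -3.683]
||prox(x)||_1 = 4.1021 + 4.7559 + 3.683 = 12.541


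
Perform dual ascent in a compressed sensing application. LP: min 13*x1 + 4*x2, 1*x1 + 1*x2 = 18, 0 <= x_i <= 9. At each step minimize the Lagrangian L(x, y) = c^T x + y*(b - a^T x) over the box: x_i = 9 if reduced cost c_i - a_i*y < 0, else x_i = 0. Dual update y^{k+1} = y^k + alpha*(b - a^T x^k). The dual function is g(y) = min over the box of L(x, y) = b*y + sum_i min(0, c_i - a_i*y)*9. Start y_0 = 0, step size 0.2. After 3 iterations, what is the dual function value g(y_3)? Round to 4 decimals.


Dual ascent for LP: min 13*x1 + 4*x2, 1*x1 + 1*x2 = 18, 0 <= x_i <= 9
Step 1: y^k = 0.0, reduced costs: (13.0, 4.0)
  x^k = (0.0, 0.0), subgradient = b - a^T x = 18.0
  y^{k+1} = 0.0 + 0.2*18.0 = 3.6
Step 2: y^k = 3.6, reduced costs: (9.4, 0.4)
  x^k = (0.0, 0.0), subgradient = b - a^T x = 18.0
  y^{k+1} = 3.6 + 0.2*18.0 = 7.2
Step 3: y^k = 7.2, reduced costs: (5.8, -3.2)
  x^k = (0.0, 9.0), subgradient = b - a^T x = 9.0
  y^{k+1} = 7.2 + 0.2*9.0 = 9.0
Dual objective at y_3 = 9.0: reduced costs (4.0, -5.0), box minimizer x = (0.0, 9.0)
g(y_3) = b*y + (c1 - a1*y)*x1 + (c2 - a2*y)*x2 = 18*9.0 + 4.0*0.0 + (-5.0)*9.0 = 162.0 + 0.0 - 45.0 = 117.0


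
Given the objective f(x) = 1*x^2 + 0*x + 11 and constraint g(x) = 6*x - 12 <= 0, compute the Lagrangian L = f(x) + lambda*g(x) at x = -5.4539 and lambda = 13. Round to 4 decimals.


Step 1: Evaluate f(x).
f(-5.4539) = 1*(-5.4539)^2 + 0*(-5.4539) + 11 = 40.745
Step 2: Evaluate g(x).
g(-5.4539) = 6*-5.4539 - 12 = -44.7234
Step 3: Compute Lagrangian.
L = 40.745 + 13*-44.7234 = -540.6592


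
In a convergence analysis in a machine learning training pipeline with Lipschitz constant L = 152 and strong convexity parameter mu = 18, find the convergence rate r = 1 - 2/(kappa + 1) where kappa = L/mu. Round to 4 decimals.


Step 1: Compute the condition number.
kappa = L/mu = 152/18 = 8.4444
Step 2: Compute the convergence rate.
r = 1 - 2/(kappa + 1) = 1 - 2*mu/(L + mu) = (L - mu)/(L + mu) = 134/170 = 0.7882


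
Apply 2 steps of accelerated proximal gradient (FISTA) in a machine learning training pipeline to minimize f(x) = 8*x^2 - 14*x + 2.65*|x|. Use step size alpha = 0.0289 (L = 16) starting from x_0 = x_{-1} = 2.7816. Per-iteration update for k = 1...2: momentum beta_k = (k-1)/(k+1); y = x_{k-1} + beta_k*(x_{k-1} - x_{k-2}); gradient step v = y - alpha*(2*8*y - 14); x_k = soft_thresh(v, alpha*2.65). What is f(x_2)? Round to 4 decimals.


FISTA on f(x) = 8*x^2 - 14*x + 2.65*|x|
L = 16, alpha = 0.0289
Iteration 1: beta = 0.0, y = 2.7816 + 0.0*(2.7816 - 2.7816) = 2.7816
  grad(y) = 30.5056, v = y - alpha*grad = 1.9
  prox(v) = soft_thresh(1.9, 0.0766) = 1.8234
Iteration 2: beta = 0.3333, y = 1.8234 + 0.3333*(1.8234 - 2.7816) = 1.504
  grad(y) = 10.0641, v = y - alpha*grad = 1.2132
  prox(v) = soft_thresh(1.2132, 0.0766) = 1.1366
f(x_2) = 8*1.1366^2 - 14*1.1366 + 2.65*|1.1366| = -2.5658


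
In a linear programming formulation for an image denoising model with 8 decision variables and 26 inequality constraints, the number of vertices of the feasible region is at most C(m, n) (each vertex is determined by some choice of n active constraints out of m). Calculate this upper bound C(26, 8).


Each vertex corresponds to some choice of n active constraints out of m, so the number of vertices is at most C(m, n) = m! / (n!(m-n)!).
m = 26, n = 8
Numerator: 26 * 25 * 24 * 23 * 22 * 21 * 20 * 19
Denominator: 8! = 40320
C(26, 8) = 1562275


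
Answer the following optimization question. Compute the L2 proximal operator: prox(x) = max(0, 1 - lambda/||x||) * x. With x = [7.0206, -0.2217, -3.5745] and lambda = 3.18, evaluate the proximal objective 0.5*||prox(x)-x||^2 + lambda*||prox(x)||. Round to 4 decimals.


Step 1: Compute ||x||.
||x|| = 7.8813
Step 2: Compute scaling factor.
scale = max(0, 1 - 3.18/7.8813) = 0.5965
Step 3: prox(x) = [4.1879, -0.1322, -2.1322]
||prox(x)|| = 4.7013
Step 4: Proximal objective.
0.5*||prox-x||^2 = 5.0562
lambda*||prox|| = 14.9501
Total = 20.0064


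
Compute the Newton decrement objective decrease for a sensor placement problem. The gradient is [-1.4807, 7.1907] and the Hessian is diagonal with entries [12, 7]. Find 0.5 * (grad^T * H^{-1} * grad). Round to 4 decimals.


Step 1: H is diagonal, so H^(-1) * g = [-0.1234, 1.0272].
Step 2: g^T H^(-1) g = sum_i g_i^2 / H_ii
  = (-1.4807)^2/12 + (7.1907)^2/7
  = 0.1827 + 7.3866 = 7.5693
Step 3: Objective decrease = 0.5 * g^T H^(-1) g = 3.7847


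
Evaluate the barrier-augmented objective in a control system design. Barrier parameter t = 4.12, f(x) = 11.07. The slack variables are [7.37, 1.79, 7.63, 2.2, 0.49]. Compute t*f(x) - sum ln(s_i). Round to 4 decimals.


Step 1: Compute log-barrier.
ln values: [1.9974, 0.5822, 2.0321, 0.7885, -0.7133]
phi = -(1.9974 + 0.5822 + 2.0321 + 0.7885 - 0.7133) = -4.6868
Step 2: Compute augmented objective.
t*f(x) = 4.12*11.07 = 45.6084
Total = 45.6084 - 4.6868 = 40.9216


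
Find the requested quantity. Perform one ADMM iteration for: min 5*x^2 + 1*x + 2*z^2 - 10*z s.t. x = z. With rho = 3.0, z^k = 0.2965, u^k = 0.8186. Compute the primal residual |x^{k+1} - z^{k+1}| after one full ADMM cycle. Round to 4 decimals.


ADMM iteration with rho = 3.0, z^k = 0.2965, u^k = 0.8186
Step 1: x-update.
Minimize 5*x^2 + 1*x + (3.0/2)*(x - 0.2965 + 0.8186)^2
FOC: (2*5 + 3.0)*x = -1 + 3.0*(0.2965 - 0.8186)
x^{k+1} = -0.1974
Step 2: z-update.
Minimize 2*z^2 - 10*z + (3.0/2)*(-0.1974 - z + 0.8186)^2
FOC: (2*2 + 3.0)*z = 10 + 3.0*(-0.1974 + 0.8186)
z^{k+1} = 1.6948
Step 3: u-update.
u^{k+1} = 0.8186 - 0.1974 - 1.6948 = -1.0736
Step 4: Primal residual = |-0.1974 - 1.6948| = 1.8922


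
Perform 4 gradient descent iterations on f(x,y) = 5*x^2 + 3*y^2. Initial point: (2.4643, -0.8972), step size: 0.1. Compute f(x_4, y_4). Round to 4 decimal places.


Gradient descent on f(x,y) = 5*x^2 + 3*y^2.
Starting point: (2.4643, -0.8972), alpha = 0.1
Step 1: grad_x = 2*5*2.4643 = 24.643, grad_y = 2*3*-0.8972 = -5.3832
  x_1 = 2.4643 - 0.1*24.643 = 0.0
  y_1 = -0.8972 - 0.1*-5.3832 = -0.3589
Step 2: grad_x = 2*5*0.0 = 0.0, grad_y = 2*3*-0.3589 = -2.1533
  x_2 = 0.0 - 0.1*0.0 = 0.0
  y_2 = -0.3589 - 0.1*-2.1533 = -0.1436
Step 3: grad_x = 2*5*0.0 = 0.0, grad_y = 2*3*-0.1436 = -0.8613
  x_3 = 0.0 - 0.1*0.0 = 0.0
  y_3 = -0.1436 - 0.1*-0.8613 = -0.0574
Step 4: grad_x = 2*5*0.0 = 0.0, grad_y = 2*3*-0.0574 = -0.3445
  x_4 = 0.0 - 0.1*0.0 = 0.0
  y_4 = -0.0574 - 0.1*-0.3445 = -0.023
f(0.0, -0.023) = 5*0.0^2 + 3*(-0.023)^2 = 0.0016


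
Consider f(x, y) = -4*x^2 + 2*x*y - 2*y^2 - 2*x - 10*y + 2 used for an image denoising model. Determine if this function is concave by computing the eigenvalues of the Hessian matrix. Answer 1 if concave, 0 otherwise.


The Hessian of f(x,y) = -4*x^2 + 2*x*y - 2*y^2 - 2*x - 10*y + 2 is:
H = [[-8, 2], [2, -4]]
Trace = -8 - 4 = -12
Determinant = -8*-4 - (2)^2 = 28
Discriminant = (-12)^2 - 4*28 = 32.0
Eigenvalues: lambda_1 = -8.8284, lambda_2 = -3.1716
The function is concave.

1


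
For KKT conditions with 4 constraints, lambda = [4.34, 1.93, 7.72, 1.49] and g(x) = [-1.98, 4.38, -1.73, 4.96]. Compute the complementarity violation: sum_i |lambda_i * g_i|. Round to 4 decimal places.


KKT complementary slackness check:
lambda_1 * g_1 = 4.34 * -1.98 = -8.5932
lambda_2 * g_2 = 1.93 * 4.38 = 8.4534
lambda_3 * g_3 = 7.72 * -1.73 = -13.3556
lambda_4 * g_4 = 1.49 * 4.96 = 7.3904
Total violation = 8.5932 + 8.4534 + 13.3556 + 7.3904 = 37.7926
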